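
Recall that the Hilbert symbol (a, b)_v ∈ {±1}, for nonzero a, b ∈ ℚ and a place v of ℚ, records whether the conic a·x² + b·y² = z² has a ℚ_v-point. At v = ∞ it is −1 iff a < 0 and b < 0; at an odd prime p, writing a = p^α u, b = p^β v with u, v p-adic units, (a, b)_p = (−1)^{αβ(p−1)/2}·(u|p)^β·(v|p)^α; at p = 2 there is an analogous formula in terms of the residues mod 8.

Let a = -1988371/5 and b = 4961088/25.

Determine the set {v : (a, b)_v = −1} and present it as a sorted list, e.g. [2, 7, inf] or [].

Mod squares: a ≡ -202895, b ≡ 957. Check v ∈ {∞, 2, 3, 5, 7, 11, 17, 29, 31}.
v=2: v_2(a)=0, v_2(b)=6; units ≡ 1, 5 (mod 8); ε·ε+αω+βω = 0·0+0·1+6·0 ≡ 0  ⇒  (a,b)_2 = +1.
v=29: a=29^0·(≡26), b=29^1·(≡7) mod 29; (26|29)=-1, (7|29)=+1; (−1)^{0·1·14}·(-1)^1·(+1)^0 = -1.
v=3: a=3^0·(≡1), b=3^5·(≡1) mod 3; (1|3)=+1, (1|3)=+1; (−1)^{0·5·1}·(+1)^5·(+1)^0 = +1.
v=5: a=5^-1·(≡4), b=5^-2·(≡3) mod 5; (4|5)=+1, (3|5)=-1; (−1)^{-1·-2·2}·(+1)^-2·(-1)^-1 = -1.
v=31: a=31^1·(≡12), b=31^0·(≡15) mod 31; (12|31)=-1, (15|31)=-1; (−1)^{1·0·15}·(-1)^0·(-1)^1 = -1.
v=7: a=7^3·(≡4), b=7^0·(≡5) mod 7; (4|7)=+1, (5|7)=-1; (−1)^{3·0·3}·(+1)^0·(-1)^3 = -1.
v=∞: -202895 < 0 and 957 > 0  ⇒  (a,b)_∞ = +1.
v=17: a=17^1·(≡13), b=17^0·(≡10) mod 17; (13|17)=+1, (10|17)=-1; (−1)^{1·0·8}·(+1)^0·(-1)^1 = -1.
v=11: a=11^1·(≡7), b=11^1·(≡10) mod 11; (7|11)=-1, (10|11)=-1; (−1)^{1·1·5}·(-1)^1·(-1)^1 = -1.
|Ram(-202895, 957)| = 6, even; anisotropic at {5, 7, 11, 17, 29, 31}.

[5, 7, 11, 17, 29, 31]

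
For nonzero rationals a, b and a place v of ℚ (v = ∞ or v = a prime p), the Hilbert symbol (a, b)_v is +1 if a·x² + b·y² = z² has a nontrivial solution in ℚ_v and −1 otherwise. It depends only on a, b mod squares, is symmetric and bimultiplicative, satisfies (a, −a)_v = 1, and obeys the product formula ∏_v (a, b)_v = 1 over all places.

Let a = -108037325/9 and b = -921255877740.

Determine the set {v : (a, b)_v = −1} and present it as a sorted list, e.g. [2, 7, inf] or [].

Mod squares: a ≡ -4321493, b ≡ -5272635. Check v ∈ {∞, 2, 3, 5, 11, 17, 19, 23, 29, 31}.
v=19: a=19^1·(≡14), b=19^2·(≡1) mod 19; (14|19)=-1, (1|19)=+1; (−1)^{1·2·9}·(-1)^2·(+1)^1 = +1.
v=11: a=11^1·(≡8), b=11^2·(≡7) mod 11; (8|11)=-1, (7|11)=-1; (−1)^{1·2·5}·(-1)^2·(-1)^1 = -1.
v=3: a=3^-2·(≡1), b=3^1·(≡2) mod 3; (1|3)=+1, (2|3)=-1; (−1)^{-2·1·1}·(+1)^1·(-1)^-2 = +1.
v=23: a=23^1·(≡17), b=23^1·(≡5) mod 23; (17|23)=-1, (5|23)=-1; (−1)^{1·1·11}·(-1)^1·(-1)^1 = -1.
v=17: a=17^0·(≡8), b=17^1·(≡14) mod 17; (8|17)=+1, (14|17)=-1; (−1)^{0·1·8}·(+1)^1·(-1)^0 = +1.
v=31: a=31^1·(≡18), b=31^1·(≡3) mod 31; (18|31)=+1, (3|31)=-1; (−1)^{1·1·15}·(+1)^1·(-1)^1 = +1.
v=∞: -4321493 < 0 and -5272635 < 0  ⇒  (a,b)_∞ = -1.
v=2: v_2(a)=0, v_2(b)=2; units ≡ 3, 5 (mod 8); ε·ε+αω+βω = 1·0+0·1+2·1 ≡ 0  ⇒  (a,b)_2 = +1.
v=5: a=5^2·(≡3), b=5^1·(≡2) mod 5; (3|5)=-1, (2|5)=-1; (−1)^{2·1·2}·(-1)^1·(-1)^2 = -1.
v=29: a=29^1·(≡26), b=29^1·(≡14) mod 29; (26|29)=-1, (14|29)=-1; (−1)^{1·1·14}·(-1)^1·(-1)^1 = +1.
|Ram(-4321493, -5272635)| = 4, even; anisotropic at {5, 11, 23, ∞}.

[5, 11, 23, inf]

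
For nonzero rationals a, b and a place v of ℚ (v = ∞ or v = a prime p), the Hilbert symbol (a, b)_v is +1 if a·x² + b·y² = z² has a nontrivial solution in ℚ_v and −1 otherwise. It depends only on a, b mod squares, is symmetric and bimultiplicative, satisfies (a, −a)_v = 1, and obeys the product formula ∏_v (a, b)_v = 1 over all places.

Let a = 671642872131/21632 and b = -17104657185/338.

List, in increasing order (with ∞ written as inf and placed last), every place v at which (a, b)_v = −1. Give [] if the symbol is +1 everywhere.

Mod squares: a ≡ 13398, b ≡ -13152370. Check v ∈ {∞, 2, 3, 5, 7, 11, 13, 17, 19, 29, 31}.
v=13: a=13^-2·(≡8), b=13^-2·(≡4) mod 13; (8|13)=-1, (4|13)=+1; (−1)^{-2·-2·6}·(-1)^-2·(+1)^-2 = +1.
v=5: a=5^0·(≡3), b=5^1·(≡1) mod 5; (3|5)=-1, (1|5)=+1; (−1)^{0·1·2}·(-1)^1·(+1)^0 = -1.
v=31: a=31^2·(≡24), b=31^1·(≡29) mod 31; (24|31)=-1, (29|31)=-1; (−1)^{2·1·15}·(-1)^1·(-1)^2 = -1.
v=29: a=29^1·(≡3), b=29^1·(≡28) mod 29; (3|29)=-1, (28|29)=+1; (−1)^{1·1·14}·(-1)^1·(+1)^1 = -1.
v=19: a=19^2·(≡18), b=19^1·(≡4) mod 19; (18|19)=-1, (4|19)=+1; (−1)^{2·1·9}·(-1)^1·(+1)^2 = -1.
v=2: v_2(a)=-7, v_2(b)=-1; units ≡ 3, 7 (mod 8); ε·ε+αω+βω = 1·1+-7·0+-1·1 ≡ 0  ⇒  (a,b)_2 = +1.
v=17: a=17^2·(≡13), b=17^2·(≡6) mod 17; (13|17)=+1, (6|17)=-1; (−1)^{2·2·8}·(+1)^2·(-1)^2 = +1.
v=3: a=3^1·(≡2), b=3^2·(≡2) mod 3; (2|3)=-1, (2|3)=-1; (−1)^{1·2·1}·(-1)^2·(-1)^1 = -1.
v=∞: 13398 > 0 and -13152370 < 0  ⇒  (a,b)_∞ = +1.
v=7: a=7^1·(≡5), b=7^1·(≡2) mod 7; (5|7)=-1, (2|7)=+1; (−1)^{1·1·3}·(-1)^1·(+1)^1 = +1.
v=11: a=11^1·(≡6), b=11^1·(≡8) mod 11; (6|11)=-1, (8|11)=-1; (−1)^{1·1·5}·(-1)^1·(-1)^1 = -1.
(13398, -13152370 / ℚ) ramifies at {3, 5, 11, 19, 29, 31}: a division algebra.

[3, 5, 11, 19, 29, 31]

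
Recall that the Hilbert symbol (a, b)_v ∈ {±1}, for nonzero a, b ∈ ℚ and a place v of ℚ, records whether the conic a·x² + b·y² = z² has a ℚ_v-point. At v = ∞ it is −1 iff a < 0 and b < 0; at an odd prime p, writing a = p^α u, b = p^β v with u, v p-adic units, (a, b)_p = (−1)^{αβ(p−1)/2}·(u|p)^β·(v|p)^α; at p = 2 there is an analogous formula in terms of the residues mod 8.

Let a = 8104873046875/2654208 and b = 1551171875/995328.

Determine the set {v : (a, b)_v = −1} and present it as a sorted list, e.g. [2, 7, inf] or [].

(a, b) ≡ (38, 33) mod (ℚ^×)²; places V = {2, 3, 5, 11, 19, ∞}.
(a,b)_11: α=2, u≡4; β=1, v≡9 (mod 11); (4|11)=+1, (9|11)=+1; sign (−1)^0·+1^1·+1^2 = +1.
(a,b)_2: α=-15, β=-12; u≡3, v≡1 (mod 8); ε(u)ε(v)=1·0, αω(v)=-15·0, βω(u)=-12·1; sum ≡ 0  ⇒  +1.
(a,b)_3: α=-4, u≡2; β=-5, v≡2 (mod 3); (2|3)=-1, (2|3)=-1; sign (−1)^0·-1^-5·-1^-4 = -1.
(a,b)_19: α=3, u≡18; β=2, v≡18 (mod 19); (18|19)=-1, (18|19)=-1; sign (−1)^0·-1^2·-1^3 = -1.
(a,b)_5: α=10, u≡3; β=8, v≡2 (mod 5); (3|5)=-1, (2|5)=-1; sign (−1)^0·-1^8·-1^10 = +1.
(a,b)_∞: sgn(38)=+, sgn(33)=+, so +1.
|Ram(38, 33)| = 2, even; anisotropic at {3, 19}.

[3, 19]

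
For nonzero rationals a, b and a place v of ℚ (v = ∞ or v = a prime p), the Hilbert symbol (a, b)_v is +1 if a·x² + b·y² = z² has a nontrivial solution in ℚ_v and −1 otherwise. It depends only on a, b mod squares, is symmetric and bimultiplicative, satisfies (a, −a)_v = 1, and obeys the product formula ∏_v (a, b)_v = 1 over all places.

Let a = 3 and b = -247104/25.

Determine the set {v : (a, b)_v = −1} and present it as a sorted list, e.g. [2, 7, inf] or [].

[2, 3]

Mod squares: a ≡ 3, b ≡ -429. Check v ∈ {∞, 2, 3, 5, 11, 13}.
v=3: a=3^1·(≡1), b=3^3·(≡1) mod 3; (1|3)=+1, (1|3)=+1; (−1)^{1·3·1}·(+1)^3·(+1)^1 = -1.
v=2: v_2(a)=0, v_2(b)=6; units ≡ 3, 3 (mod 8); ε·ε+αω+βω = 1·1+0·1+6·1 ≡ 1  ⇒  (a,b)_2 = -1.
v=5: a=5^0·(≡3), b=5^-2·(≡1) mod 5; (3|5)=-1, (1|5)=+1; (−1)^{0·-2·2}·(-1)^-2·(+1)^0 = +1.
v=13: a=13^0·(≡3), b=13^1·(≡2) mod 13; (3|13)=+1, (2|13)=-1; (−1)^{0·1·6}·(+1)^1·(-1)^0 = +1.
v=∞: 3 > 0 and -429 < 0  ⇒  (a,b)_∞ = +1.
v=11: a=11^0·(≡3), b=11^1·(≡3) mod 11; (3|11)=+1, (3|11)=+1; (−1)^{0·1·5}·(+1)^1·(+1)^0 = +1.
(3, -429 / ℚ) ramifies at {2, 3}: a division algebra.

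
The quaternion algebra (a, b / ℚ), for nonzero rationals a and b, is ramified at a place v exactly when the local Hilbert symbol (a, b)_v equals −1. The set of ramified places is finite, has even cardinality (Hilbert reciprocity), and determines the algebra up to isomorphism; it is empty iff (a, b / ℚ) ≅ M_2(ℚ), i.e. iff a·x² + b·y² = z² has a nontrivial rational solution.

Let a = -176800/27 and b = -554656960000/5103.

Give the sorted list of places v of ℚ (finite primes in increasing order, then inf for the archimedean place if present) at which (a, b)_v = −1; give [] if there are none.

[3, 13, 17, inf]

Mod squares: a ≡ -1326, b ≡ -24266242. Check v ∈ {∞, 2, 3, 5, 7, 11, 13, 17, 23, 31}.
v=7: a=7^0·(≡1), b=7^-1·(≡4) mod 7; (1|7)=+1, (4|7)=+1; (−1)^{0·-1·3}·(+1)^-1·(+1)^0 = +1.
v=2: v_2(a)=5, v_2(b)=9; units ≡ 1, 7 (mod 8); ε·ε+αω+βω = 0·1+5·0+9·0 ≡ 0  ⇒  (a,b)_2 = +1.
v=3: a=3^-3·(≡2), b=3^-6·(≡2) mod 3; (2|3)=-1, (2|3)=-1; (−1)^{-3·-6·1}·(-1)^-6·(-1)^-3 = -1.
v=23: a=23^0·(≡6), b=23^1·(≡12) mod 23; (6|23)=+1, (12|23)=+1; (−1)^{0·1·11}·(+1)^1·(+1)^0 = +1.
v=∞: -1326 < 0 and -24266242 < 0  ⇒  (a,b)_∞ = -1.
v=17: a=17^1·(≡14), b=17^1·(≡4) mod 17; (14|17)=-1, (4|17)=+1; (−1)^{1·1·8}·(-1)^1·(+1)^1 = -1.
v=13: a=13^1·(≡11), b=13^1·(≡9) mod 13; (11|13)=-1, (9|13)=+1; (−1)^{1·1·6}·(-1)^1·(+1)^1 = -1.
v=31: a=31^0·(≡25), b=31^1·(≡30) mod 31; (25|31)=+1, (30|31)=-1; (−1)^{0·1·15}·(+1)^1·(-1)^0 = +1.
v=11: a=11^0·(≡5), b=11^1·(≡2) mod 11; (5|11)=+1, (2|11)=-1; (−1)^{0·1·5}·(+1)^1·(-1)^0 = +1.
v=5: a=5^2·(≡4), b=5^4·(≡3) mod 5; (4|5)=+1, (3|5)=-1; (−1)^{2·4·2}·(+1)^4·(-1)^2 = +1.
|Ram(-1326, -24266242)| = 4, even; anisotropic at {3, 13, 17, ∞}.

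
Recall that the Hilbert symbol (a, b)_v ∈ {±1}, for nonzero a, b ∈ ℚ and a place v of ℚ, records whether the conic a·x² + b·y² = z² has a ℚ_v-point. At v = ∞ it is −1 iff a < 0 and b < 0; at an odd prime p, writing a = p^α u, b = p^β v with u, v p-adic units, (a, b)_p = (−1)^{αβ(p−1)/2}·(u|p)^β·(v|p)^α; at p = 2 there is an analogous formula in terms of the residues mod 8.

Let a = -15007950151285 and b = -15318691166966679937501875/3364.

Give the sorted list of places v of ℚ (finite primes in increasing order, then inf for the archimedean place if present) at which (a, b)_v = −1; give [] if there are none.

Mod squares: a ≡ -3565, b ≡ -64883. Check v ∈ {∞, 2, 3, 5, 7, 13, 23, 29, 31}.
v=5: a=5^1·(≡3), b=5^4·(≡3) mod 5; (3|5)=-1, (3|5)=-1; (−1)^{1·4·2}·(-1)^4·(-1)^1 = -1.
v=3: a=3^0·(≡2), b=3^2·(≡1) mod 3; (2|3)=-1, (1|3)=+1; (−1)^{0·2·1}·(-1)^2·(+1)^0 = +1.
v=∞: -3565 < 0 and -64883 < 0  ⇒  (a,b)_∞ = -1.
v=23: a=23^3·(≡16), b=23^5·(≡1) mod 23; (16|23)=+1, (1|23)=+1; (−1)^{3·5·11}·(+1)^5·(+1)^3 = -1.
v=7: a=7^2·(≡5), b=7^1·(≡5) mod 7; (5|7)=-1, (5|7)=-1; (−1)^{2·1·3}·(-1)^1·(-1)^2 = -1.
v=2: v_2(a)=0, v_2(b)=-2; units ≡ 3, 5 (mod 8); ε·ε+αω+βω = 1·0+0·1+-2·1 ≡ 0  ⇒  (a,b)_2 = +1.
v=31: a=31^3·(≡10), b=31^7·(≡22) mod 31; (10|31)=+1, (22|31)=-1; (−1)^{3·7·15}·(+1)^7·(-1)^3 = +1.
v=29: a=29^0·(≡26), b=29^-2·(≡8) mod 29; (26|29)=-1, (8|29)=-1; (−1)^{0·-2·14}·(-1)^-2·(-1)^0 = +1.
v=13: a=13^2·(≡10), b=13^3·(≡9) mod 13; (10|13)=+1, (9|13)=+1; (−1)^{2·3·6}·(+1)^3·(+1)^2 = +1.
|Ram(-3565, -64883)| = 4, even; anisotropic at {5, 7, 23, ∞}.

[5, 7, 23, inf]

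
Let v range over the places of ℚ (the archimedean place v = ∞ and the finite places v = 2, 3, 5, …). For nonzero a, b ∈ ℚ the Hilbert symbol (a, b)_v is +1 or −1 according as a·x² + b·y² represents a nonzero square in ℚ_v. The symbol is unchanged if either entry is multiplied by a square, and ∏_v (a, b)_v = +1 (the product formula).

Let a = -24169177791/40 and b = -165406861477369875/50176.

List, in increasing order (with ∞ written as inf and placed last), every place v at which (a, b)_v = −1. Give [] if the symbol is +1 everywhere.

[2, 3, 5, 19, 23, inf]

Mod squares: a ≡ -7590, b ≡ -6555. Check v ∈ {∞, 2, 3, 5, 7, 11, 19, 23}.
v=∞: -7590 < 0 and -6555 < 0  ⇒  (a,b)_∞ = -1.
v=23: a=23^1·(≡7), b=23^3·(≡15) mod 23; (7|23)=-1, (15|23)=-1; (−1)^{1·3·11}·(-1)^3·(-1)^1 = -1.
v=19: a=19^2·(≡15), b=19^5·(≡11) mod 19; (15|19)=-1, (11|19)=+1; (−1)^{2·5·9}·(-1)^5·(+1)^2 = -1.
v=3: a=3^7·(≡2), b=3^1·(≡2) mod 3; (2|3)=-1, (2|3)=-1; (−1)^{7·1·1}·(-1)^1·(-1)^7 = -1.
v=5: a=5^-1·(≡3), b=5^3·(≡1) mod 5; (3|5)=-1, (1|5)=+1; (−1)^{-1·3·2}·(-1)^3·(+1)^-1 = -1.
v=2: v_2(a)=-3, v_2(b)=-10; units ≡ 5, 5 (mod 8); ε·ε+αω+βω = 0·0+-3·1+-10·1 ≡ 1  ⇒  (a,b)_2 = -1.
v=11: a=11^3·(≡1), b=11^4·(≡9) mod 11; (1|11)=+1, (9|11)=+1; (−1)^{3·4·5}·(+1)^4·(+1)^3 = +1.
v=7: a=7^0·(≡5), b=7^-2·(≡4) mod 7; (5|7)=-1, (4|7)=+1; (−1)^{0·-2·3}·(-1)^-2·(+1)^0 = +1.
(-7590, -6555 / ℚ) ramifies at {2, 3, 5, 19, 23, ∞}: a division algebra.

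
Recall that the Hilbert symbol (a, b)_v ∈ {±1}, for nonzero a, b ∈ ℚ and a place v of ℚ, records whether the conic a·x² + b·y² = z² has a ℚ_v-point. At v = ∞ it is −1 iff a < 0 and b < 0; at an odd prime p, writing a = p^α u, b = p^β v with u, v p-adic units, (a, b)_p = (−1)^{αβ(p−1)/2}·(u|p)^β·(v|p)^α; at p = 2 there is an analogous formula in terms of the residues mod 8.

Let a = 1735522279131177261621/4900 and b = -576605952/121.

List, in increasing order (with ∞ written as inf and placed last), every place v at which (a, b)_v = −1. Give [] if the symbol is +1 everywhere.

Mod squares: a ≡ 589, b ≡ -27807. Check v ∈ {∞, 2, 3, 5, 7, 11, 13, 19, 23, 31}.
v=3: a=3^6·(≡1), b=3^5·(≡1) mod 3; (1|3)=+1, (1|3)=+1; (−1)^{6·5·1}·(+1)^5·(+1)^6 = +1.
v=31: a=31^3·(≡18), b=31^1·(≡2) mod 31; (18|31)=+1, (2|31)=+1; (−1)^{3·1·15}·(+1)^1·(+1)^3 = -1.
v=19: a=19^7·(≡2), b=19^0·(≡9) mod 19; (2|19)=-1, (9|19)=+1; (−1)^{7·0·9}·(-1)^0·(+1)^7 = +1.
v=13: a=13^2·(≡3), b=13^1·(≡8) mod 13; (3|13)=+1, (8|13)=-1; (−1)^{2·1·6}·(+1)^1·(-1)^2 = +1.
v=∞: 589 > 0 and -27807 < 0  ⇒  (a,b)_∞ = +1.
v=5: a=5^-2·(≡1), b=5^0·(≡3) mod 5; (1|5)=+1, (3|5)=-1; (−1)^{-2·0·2}·(+1)^0·(-1)^-2 = +1.
v=23: a=23^2·(≡20), b=23^1·(≡14) mod 23; (20|23)=-1, (14|23)=-1; (−1)^{2·1·11}·(-1)^1·(-1)^2 = -1.
v=7: a=7^-2·(≡4), b=7^0·(≡4) mod 7; (4|7)=+1, (4|7)=+1; (−1)^{-2·0·3}·(+1)^0·(+1)^-2 = +1.
v=2: v_2(a)=-2, v_2(b)=8; units ≡ 5, 1 (mod 8); ε·ε+αω+βω = 0·0+-2·0+8·1 ≡ 0  ⇒  (a,b)_2 = +1.
v=11: a=11^0·(≡10), b=11^-2·(≡1) mod 11; (10|11)=-1, (1|11)=+1; (−1)^{0·-2·5}·(-1)^-2·(+1)^0 = +1.
(589, -27807 / ℚ) ramifies at {23, 31}: a division algebra.

[23, 31]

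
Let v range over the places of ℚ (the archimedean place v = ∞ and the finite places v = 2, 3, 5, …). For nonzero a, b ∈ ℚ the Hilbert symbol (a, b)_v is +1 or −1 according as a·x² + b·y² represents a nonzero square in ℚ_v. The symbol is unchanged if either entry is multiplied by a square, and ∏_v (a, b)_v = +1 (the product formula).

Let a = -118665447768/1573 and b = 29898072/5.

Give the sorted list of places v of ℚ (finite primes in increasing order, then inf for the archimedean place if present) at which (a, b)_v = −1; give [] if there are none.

[13, 43]

(a, b) ≡ (-1199614, 461390) mod (ℚ^×)²; places V = {2, 3, 5, 7, 11, 13, 29, 37, 43, ∞}.
(a,b)_11: α=-2, u≡6; β=0, v≡10 (mod 11); (6|11)=-1, (10|11)=-1; sign (−1)^0·-1^0·-1^-2 = +1.
(a,b)_∞: sgn(-1199614)=−, sgn(461390)=+, so +1.
(a,b)_29: α=1, u≡2; β=1, v≡21 (mod 29); (2|29)=-1, (21|29)=-1; sign (−1)^0·-1^1·-1^1 = +1.
(a,b)_37: α=1, u≡36; β=1, v≡10 (mod 37); (36|37)=+1, (10|37)=+1; sign (−1)^0·+1^1·+1^1 = +1.
(a,b)_43: α=1, u≡10; β=1, v≡16 (mod 43); (10|43)=+1, (16|43)=+1; sign (−1)^1·+1^1·+1^1 = -1.
(a,b)_7: α=2, u≡2; β=0, v≡3 (mod 7); (2|7)=+1, (3|7)=-1; sign (−1)^0·+1^0·-1^2 = +1.
(a,b)_13: α=-1, u≡4; β=0, v≡7 (mod 13); (4|13)=+1, (7|13)=-1; sign (−1)^0·+1^0·-1^-1 = -1.
(a,b)_3: α=8, u≡2; β=4, v≡2 (mod 3); (2|3)=-1, (2|3)=-1; sign (−1)^0·-1^4·-1^8 = +1.
(a,b)_5: α=0, u≡4; β=-1, v≡2 (mod 5); (4|5)=+1, (2|5)=-1; sign (−1)^0·+1^-1·-1^0 = +1.
(a,b)_2: α=3, β=3; u≡1, v≡7 (mod 8); ε(u)ε(v)=0·1, αω(v)=3·0, βω(u)=3·0; sum ≡ 0  ⇒  +1.
|Ram(-1199614, 461390)| = 2, even; anisotropic at {13, 43}.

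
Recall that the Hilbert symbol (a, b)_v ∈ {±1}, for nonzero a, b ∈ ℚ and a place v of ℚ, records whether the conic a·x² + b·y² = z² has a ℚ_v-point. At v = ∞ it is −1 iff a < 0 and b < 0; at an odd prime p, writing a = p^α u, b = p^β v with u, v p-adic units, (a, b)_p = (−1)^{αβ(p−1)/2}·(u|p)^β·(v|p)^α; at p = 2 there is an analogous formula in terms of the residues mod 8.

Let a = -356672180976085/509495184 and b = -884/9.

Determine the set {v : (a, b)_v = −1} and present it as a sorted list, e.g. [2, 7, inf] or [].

Mod squares: a ≡ -85, b ≡ -221. Check v ∈ {∞, 2, 3, 5, 11, 13, 17, 19, 23, 31}.
v=2: v_2(a)=-4, v_2(b)=2; units ≡ 3, 3 (mod 8); ε·ε+αω+βω = 1·1+-4·1+2·1 ≡ 1  ⇒  (a,b)_2 = -1.
v=31: a=31^2·(≡7), b=31^0·(≡12) mod 31; (7|31)=+1, (12|31)=-1; (−1)^{2·0·15}·(+1)^0·(-1)^2 = +1.
v=19: a=19^-2·(≡8), b=19^0·(≡1) mod 19; (8|19)=-1, (1|19)=+1; (−1)^{-2·0·9}·(-1)^0·(+1)^-2 = +1.
v=17: a=17^3·(≡5), b=17^1·(≡15) mod 17; (5|17)=-1, (15|17)=+1; (−1)^{3·1·8}·(-1)^1·(+1)^3 = -1.
v=11: a=11^-2·(≡5), b=11^0·(≡2) mod 11; (5|11)=+1, (2|11)=-1; (−1)^{-2·0·5}·(+1)^0·(-1)^-2 = +1.
v=5: a=5^1·(≡2), b=5^0·(≡4) mod 5; (2|5)=-1, (4|5)=+1; (−1)^{1·0·2}·(-1)^0·(+1)^1 = +1.
v=∞: -85 < 0 and -221 < 0  ⇒  (a,b)_∞ = -1.
v=3: a=3^-6·(≡2), b=3^-2·(≡1) mod 3; (2|3)=-1, (1|3)=+1; (−1)^{-6·-2·1}·(-1)^-2·(+1)^-6 = +1.
v=13: a=13^4·(≡11), b=13^1·(≡4) mod 13; (11|13)=-1, (4|13)=+1; (−1)^{4·1·6}·(-1)^1·(+1)^4 = -1.
v=23: a=23^2·(≡19), b=23^0·(≡4) mod 23; (19|23)=-1, (4|23)=+1; (−1)^{2·0·11}·(-1)^0·(+1)^2 = +1.
Ram(-85, -221) = {2, 13, 17, ∞}; no ℚ_2-point on the conic.

[2, 13, 17, inf]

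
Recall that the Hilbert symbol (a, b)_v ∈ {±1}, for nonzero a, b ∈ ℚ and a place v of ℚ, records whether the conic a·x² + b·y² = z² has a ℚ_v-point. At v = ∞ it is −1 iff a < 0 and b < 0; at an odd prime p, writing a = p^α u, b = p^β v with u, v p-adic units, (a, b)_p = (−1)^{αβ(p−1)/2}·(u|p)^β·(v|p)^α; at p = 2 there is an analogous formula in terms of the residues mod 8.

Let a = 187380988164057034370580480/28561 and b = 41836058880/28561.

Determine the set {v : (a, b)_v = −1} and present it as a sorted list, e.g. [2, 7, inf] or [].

[3, 29]

(a, b) ≡ (10455, 3335145) mod (ℚ^×)²; places V = {2, 3, 5, 7, 11, 13, 17, 29, 41, ∞}.
(a,b)_2: α=24, β=8; u≡7, v≡1 (mod 8); ε(u)ε(v)=1·0, αω(v)=24·0, βω(u)=8·0; sum ≡ 0  ⇒  +1.
(a,b)_11: α=2, u≡9; β=1, v≡6 (mod 11); (9|11)=+1, (6|11)=-1; sign (−1)^0·+1^1·-1^2 = +1.
(a,b)_17: α=3, u≡12; β=1, v≡7 (mod 17); (12|17)=-1, (7|17)=-1; sign (−1)^0·-1^1·-1^3 = +1.
(a,b)_13: α=-4, u≡1; β=-4, v≡5 (mod 13); (1|13)=+1, (5|13)=-1; sign (−1)^0·+1^-4·-1^-4 = +1.
(a,b)_41: α=3, u≡36; β=1, v≡36 (mod 41); (36|41)=+1, (36|41)=+1; sign (−1)^0·+1^1·+1^3 = +1.
(a,b)_5: α=1, u≡1; β=1, v≡1 (mod 5); (1|5)=+1, (1|5)=+1; sign (−1)^0·+1^1·+1^1 = +1.
(a,b)_3: α=3, u≡2; β=1, v≡2 (mod 3); (2|3)=-1, (2|3)=-1; sign (−1)^1·-1^1·-1^3 = -1.
(a,b)_7: α=4, u≡4; β=2, v≡1 (mod 7); (4|7)=+1, (1|7)=+1; sign (−1)^0·+1^2·+1^4 = +1.
(a,b)_29: α=2, u≡8; β=1, v≡7 (mod 29); (8|29)=-1, (7|29)=+1; sign (−1)^0·-1^1·+1^2 = -1.
(a,b)_∞: sgn(10455)=+, sgn(3335145)=+, so +1.
Ram(10455, 3335145) = {3, 29}; no ℚ_3-point on the conic.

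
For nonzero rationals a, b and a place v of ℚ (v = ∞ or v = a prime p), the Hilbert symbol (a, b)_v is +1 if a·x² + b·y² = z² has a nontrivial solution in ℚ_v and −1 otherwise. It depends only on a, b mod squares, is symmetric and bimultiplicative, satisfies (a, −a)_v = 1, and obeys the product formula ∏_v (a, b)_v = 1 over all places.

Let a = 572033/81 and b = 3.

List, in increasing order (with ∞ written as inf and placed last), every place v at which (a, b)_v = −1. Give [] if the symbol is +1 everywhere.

Mod squares: a ≡ 572033, b ≡ 3. Check v ∈ {∞, 2, 3, 7, 11, 17, 19, 23}.
v=∞: 572033 > 0 and 3 > 0  ⇒  (a,b)_∞ = +1.
v=7: a=7^1·(≡2), b=7^0·(≡3) mod 7; (2|7)=+1, (3|7)=-1; (−1)^{1·0·3}·(+1)^0·(-1)^1 = -1.
v=19: a=19^1·(≡6), b=19^0·(≡3) mod 19; (6|19)=+1, (3|19)=-1; (−1)^{1·0·9}·(+1)^0·(-1)^1 = -1.
v=17: a=17^1·(≡7), b=17^0·(≡3) mod 17; (7|17)=-1, (3|17)=-1; (−1)^{1·0·8}·(-1)^0·(-1)^1 = -1.
v=2: v_2(a)=0, v_2(b)=0; units ≡ 1, 3 (mod 8); ε·ε+αω+βω = 0·1+0·1+0·0 ≡ 0  ⇒  (a,b)_2 = +1.
v=23: a=23^1·(≡16), b=23^0·(≡3) mod 23; (16|23)=+1, (3|23)=+1; (−1)^{1·0·11}·(+1)^0·(+1)^1 = +1.
v=11: a=11^1·(≡7), b=11^0·(≡3) mod 11; (7|11)=-1, (3|11)=+1; (−1)^{1·0·5}·(-1)^0·(+1)^1 = +1.
v=3: a=3^-4·(≡2), b=3^1·(≡1) mod 3; (2|3)=-1, (1|3)=+1; (−1)^{-4·1·1}·(-1)^1·(+1)^-4 = -1.
|Ram(572033, 3)| = 4, even; anisotropic at {3, 7, 17, 19}.

[3, 7, 17, 19]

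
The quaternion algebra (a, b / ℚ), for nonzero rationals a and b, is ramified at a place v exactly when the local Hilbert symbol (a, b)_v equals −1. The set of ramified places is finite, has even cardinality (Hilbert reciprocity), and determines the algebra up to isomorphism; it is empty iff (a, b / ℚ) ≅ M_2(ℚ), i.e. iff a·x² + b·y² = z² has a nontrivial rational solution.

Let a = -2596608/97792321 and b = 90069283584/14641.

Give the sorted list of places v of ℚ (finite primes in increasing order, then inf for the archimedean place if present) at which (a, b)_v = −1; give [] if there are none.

(a, b) ≡ (-23, 8211) mod (ℚ^×)²; places V = {2, 3, 7, 11, 17, 23, 29, 31, ∞}.
(a,b)_11: α=-2, u≡7; β=-4, v≡5 (mod 11); (7|11)=-1, (5|11)=+1; sign (−1)^0·-1^-4·+1^-2 = +1.
(a,b)_3: α=2, u≡1; β=5, v≡1 (mod 3); (1|3)=+1, (1|3)=+1; sign (−1)^0·+1^5·+1^2 = +1.
(a,b)_∞: sgn(-23)=−, sgn(8211)=+, so +1.
(a,b)_17: α=0, u≡5; β=1, v≡3 (mod 17); (5|17)=-1, (3|17)=-1; sign (−1)^0·-1^1·-1^0 = -1.
(a,b)_23: α=1, u≡11; β=3, v≡12 (mod 23); (11|23)=-1, (12|23)=+1; sign (−1)^1·-1^3·+1^1 = +1.
(a,b)_31: α=-2, u≡4; β=0, v≡13 (mod 31); (4|31)=+1, (13|31)=-1; sign (−1)^0·+1^0·-1^-2 = +1.
(a,b)_29: α=-2, u≡20; β=0, v≡22 (mod 29); (20|29)=+1, (22|29)=+1; sign (−1)^0·+1^0·+1^-2 = +1.
(a,b)_7: α=2, u≡3; β=1, v≡1 (mod 7); (3|7)=-1, (1|7)=+1; sign (−1)^0·-1^1·+1^2 = -1.
(a,b)_2: α=8, β=8; u≡1, v≡3 (mod 8); ε(u)ε(v)=0·1, αω(v)=8·1, βω(u)=8·0; sum ≡ 0  ⇒  +1.
|Ram(-23, 8211)| = 2, even; anisotropic at {7, 17}.

[7, 17]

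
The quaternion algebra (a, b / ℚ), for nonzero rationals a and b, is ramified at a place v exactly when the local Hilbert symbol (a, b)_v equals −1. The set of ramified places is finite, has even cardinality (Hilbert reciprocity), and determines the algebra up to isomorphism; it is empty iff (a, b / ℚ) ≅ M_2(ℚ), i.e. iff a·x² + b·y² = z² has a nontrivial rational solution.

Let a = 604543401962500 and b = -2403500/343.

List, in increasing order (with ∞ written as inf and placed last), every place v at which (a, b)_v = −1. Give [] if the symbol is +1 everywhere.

[5, 19]

Mod squares: a ≡ 10465, b ≡ -168245. Check v ∈ {∞, 2, 5, 7, 11, 13, 19, 23}.
v=7: a=7^1·(≡2), b=7^-3·(≡6) mod 7; (2|7)=+1, (6|7)=-1; (−1)^{1·-3·3}·(+1)^-3·(-1)^1 = +1.
v=∞: 10465 > 0 and -168245 < 0  ⇒  (a,b)_∞ = +1.
v=2: v_2(a)=2, v_2(b)=2; units ≡ 1, 3 (mod 8); ε·ε+αω+βω = 0·1+2·1+2·0 ≡ 0  ⇒  (a,b)_2 = +1.
v=5: a=5^5·(≡3), b=5^3·(≡4) mod 5; (3|5)=-1, (4|5)=+1; (−1)^{5·3·2}·(-1)^3·(+1)^5 = -1.
v=23: a=23^3·(≡2), b=23^1·(≡17) mod 23; (2|23)=+1, (17|23)=-1; (−1)^{3·1·11}·(+1)^1·(-1)^3 = +1.
v=11: a=11^2·(≡9), b=11^1·(≡2) mod 11; (9|11)=+1, (2|11)=-1; (−1)^{2·1·5}·(+1)^1·(-1)^2 = +1.
v=13: a=13^1·(≡3), b=13^0·(≡1) mod 13; (3|13)=+1, (1|13)=+1; (−1)^{1·0·6}·(+1)^0·(+1)^1 = +1.
v=19: a=19^2·(≡12), b=19^1·(≡2) mod 19; (12|19)=-1, (2|19)=-1; (−1)^{2·1·9}·(-1)^1·(-1)^2 = -1.
|Ram(10465, -168245)| = 2, even; anisotropic at {5, 19}.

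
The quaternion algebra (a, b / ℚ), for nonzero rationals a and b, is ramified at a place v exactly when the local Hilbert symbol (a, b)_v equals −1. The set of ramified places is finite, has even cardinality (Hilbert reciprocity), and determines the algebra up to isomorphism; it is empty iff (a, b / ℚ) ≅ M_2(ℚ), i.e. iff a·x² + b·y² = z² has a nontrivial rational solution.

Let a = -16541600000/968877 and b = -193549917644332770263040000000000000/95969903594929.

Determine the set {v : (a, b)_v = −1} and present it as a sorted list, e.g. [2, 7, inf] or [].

[2, 5, 23, 29, 31, inf]

(a, b) ≡ (-1344005, -3565) mod (ℚ^×)²; places V = {2, 3, 5, 7, 13, 23, 29, 31, ∞}.
(a,b)_3: α=-2, u≡1; β=2, v≡2 (mod 3); (1|3)=+1, (2|3)=-1; sign (−1)^0·+1^2·-1^-2 = +1.
(a,b)_29: α=1, u≡19; β=4, v≡11 (mod 29); (19|29)=-1, (11|29)=-1; sign (−1)^0·-1^4·-1^1 = -1.
(a,b)_31: α=1, u≡8; β=3, v≡8 (mod 31); (8|31)=+1, (8|31)=+1; sign (−1)^1·+1^3·+1^1 = -1.
(a,b)_23: α=1, u≡9; β=3, v≡13 (mod 23); (9|23)=+1, (13|23)=+1; sign (−1)^1·+1^3·+1^1 = -1.
(a,b)_∞: sgn(-1344005)=−, sgn(-3565)=−, so -1.
(a,b)_7: α=-2, u≡1; β=-6, v≡3 (mod 7); (1|7)=+1, (3|7)=-1; sign (−1)^0·+1^-6·-1^-2 = +1.
(a,b)_5: α=5, u≡4; β=13, v≡3 (mod 5); (4|5)=+1, (3|5)=-1; sign (−1)^0·+1^13·-1^5 = -1.
(a,b)_2: α=8, β=36; u≡3, v≡3 (mod 8); ε(u)ε(v)=1·1, αω(v)=8·1, βω(u)=36·1; sum ≡ 1  ⇒  -1.
(a,b)_13: α=-3, u≡3; β=-8, v≡12 (mod 13); (3|13)=+1, (12|13)=+1; sign (−1)^0·+1^-8·+1^-3 = +1.
(-1344005, -3565 / ℚ) ramifies at {2, 5, 23, 29, 31, ∞}: a division algebra.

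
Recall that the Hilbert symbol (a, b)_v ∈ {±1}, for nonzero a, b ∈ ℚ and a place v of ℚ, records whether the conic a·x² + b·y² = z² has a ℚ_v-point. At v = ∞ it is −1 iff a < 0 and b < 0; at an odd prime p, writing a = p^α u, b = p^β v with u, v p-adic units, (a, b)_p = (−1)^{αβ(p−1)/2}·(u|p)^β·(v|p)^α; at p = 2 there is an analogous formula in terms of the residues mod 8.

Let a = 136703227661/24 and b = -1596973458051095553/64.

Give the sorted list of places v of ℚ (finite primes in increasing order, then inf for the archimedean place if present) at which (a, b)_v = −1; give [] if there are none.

(a, b) ≡ (1326, -3553) mod (ℚ^×)²; places V = {2, 3, 7, 11, 13, 17, 19, ∞}.
(a,b)_11: α=2, u≡7; β=3, v≡8 (mod 11); (7|11)=-1, (8|11)=-1; sign (−1)^0·-1^3·-1^2 = -1.
(a,b)_2: α=-3, β=-6; u≡7, v≡7 (mod 8); ε(u)ε(v)=1·1, αω(v)=-3·0, βω(u)=-6·0; sum ≡ 1  ⇒  -1.
(a,b)_19: α=2, u≡2; β=3, v≡12 (mod 19); (2|19)=-1, (12|19)=-1; sign (−1)^0·-1^3·-1^2 = -1.
(a,b)_7: α=2, u≡5; β=0, v≡5 (mod 7); (5|7)=-1, (5|7)=-1; sign (−1)^0·-1^0·-1^2 = +1.
(a,b)_13: α=1, u≡5; β=2, v≡10 (mod 13); (5|13)=-1, (10|13)=+1; sign (−1)^0·-1^2·+1^1 = +1.
(a,b)_∞: sgn(1326)=+, sgn(-3553)=−, so +1.
(a,b)_17: α=3, u≡14; β=5, v≡3 (mod 17); (14|17)=-1, (3|17)=-1; sign (−1)^0·-1^5·-1^3 = +1.
(a,b)_3: α=-1, u≡1; β=6, v≡2 (mod 3); (1|3)=+1, (2|3)=-1; sign (−1)^0·+1^6·-1^-1 = -1.
|Ram(1326, -3553)| = 4, even; anisotropic at {2, 3, 11, 19}.

[2, 3, 11, 19]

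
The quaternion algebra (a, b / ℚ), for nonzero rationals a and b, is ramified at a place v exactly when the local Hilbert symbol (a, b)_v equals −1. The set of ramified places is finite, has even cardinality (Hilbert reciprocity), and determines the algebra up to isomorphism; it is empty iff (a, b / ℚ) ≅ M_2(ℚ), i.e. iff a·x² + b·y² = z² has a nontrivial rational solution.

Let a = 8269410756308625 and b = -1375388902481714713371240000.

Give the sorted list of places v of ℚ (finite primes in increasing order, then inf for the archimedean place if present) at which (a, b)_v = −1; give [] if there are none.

(a, b) ≡ (274505, -127281) mod (ℚ^×)²; places V = {2, 3, 5, 7, 11, 19, 23, 29, 31, ∞}.
(a,b)_11: α=1, u≡2; β=1, v≡1 (mod 11); (2|11)=-1, (1|11)=+1; sign (−1)^1·-1^1·+1^1 = +1.
(a,b)_31: α=1, u≡10; β=2, v≡14 (mod 31); (10|31)=+1, (14|31)=+1; sign (−1)^0·+1^2·+1^1 = +1.
(a,b)_7: α=3, u≡1; β=5, v≡3 (mod 7); (1|7)=+1, (3|7)=-1; sign (−1)^1·+1^5·-1^3 = +1.
(a,b)_29: α=2, u≡13; β=3, v≡21 (mod 29); (13|29)=+1, (21|29)=-1; sign (−1)^0·+1^3·-1^2 = +1.
(a,b)_3: α=4, u≡2; β=7, v≡2 (mod 3); (2|3)=-1, (2|3)=-1; sign (−1)^0·-1^7·-1^4 = -1.
(a,b)_2: α=0, β=6; u≡1, v≡7 (mod 8); ε(u)ε(v)=0·1, αω(v)=0·0, βω(u)=6·0; sum ≡ 0  ⇒  +1.
(a,b)_5: α=3, u≡4; β=4, v≡1 (mod 5); (4|5)=+1, (1|5)=+1; sign (−1)^0·+1^4·+1^3 = +1.
(a,b)_23: α=1, u≡17; β=2, v≡2 (mod 23); (17|23)=-1, (2|23)=+1; sign (−1)^0·-1^2·+1^1 = +1.
(a,b)_∞: sgn(274505)=+, sgn(-127281)=−, so +1.
(a,b)_19: α=2, u≡2; β=3, v≡18 (mod 19); (2|19)=-1, (18|19)=-1; sign (−1)^0·-1^3·-1^2 = -1.
|Ram(274505, -127281)| = 2, even; anisotropic at {3, 19}.

[3, 19]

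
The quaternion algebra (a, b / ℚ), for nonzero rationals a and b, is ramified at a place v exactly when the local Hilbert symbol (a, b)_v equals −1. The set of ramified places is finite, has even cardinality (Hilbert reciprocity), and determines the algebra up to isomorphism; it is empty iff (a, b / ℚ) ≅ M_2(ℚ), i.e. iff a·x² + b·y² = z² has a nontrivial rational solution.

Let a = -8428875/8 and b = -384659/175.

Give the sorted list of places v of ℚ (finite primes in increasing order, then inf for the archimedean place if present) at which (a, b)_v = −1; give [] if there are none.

[2, 5, 19, inf]

(a, b) ≡ (-3990, -77) mod (ℚ^×)²; places V = {2, 3, 5, 7, 11, 13, 17, 19, ∞}.
(a,b)_19: α=1, u≡15; β=0, v≡18 (mod 19); (15|19)=-1, (18|19)=-1; sign (−1)^0·-1^0·-1^1 = -1.
(a,b)_17: α=0, u≡6; β=2, v≡16 (mod 17); (6|17)=-1, (16|17)=+1; sign (−1)^0·-1^2·+1^0 = +1.
(a,b)_11: α=0, u≡5; β=3, v≡3 (mod 11); (5|11)=+1, (3|11)=+1; sign (−1)^0·+1^3·+1^0 = +1.
(a,b)_2: α=-3, β=0; u≡5, v≡3 (mod 8); ε(u)ε(v)=0·1, αω(v)=-3·1, βω(u)=0·1; sum ≡ 1  ⇒  -1.
(a,b)_13: α=2, u≡4; β=0, v≡4 (mod 13); (4|13)=+1, (4|13)=+1; sign (−1)^0·+1^0·+1^2 = +1.
(a,b)_∞: sgn(-3990)=−, sgn(-77)=−, so -1.
(a,b)_5: α=3, u≡3; β=-2, v≡3 (mod 5); (3|5)=-1, (3|5)=-1; sign (−1)^0·-1^-2·-1^3 = -1.
(a,b)_7: α=1, u≡1; β=-1, v≡3 (mod 7); (1|7)=+1, (3|7)=-1; sign (−1)^1·+1^-1·-1^1 = +1.
(a,b)_3: α=1, u≡2; β=0, v≡1 (mod 3); (2|3)=-1, (1|3)=+1; sign (−1)^0·-1^0·+1^1 = +1.
(-3990, -77 / ℚ) ramifies at {2, 5, 19, ∞}: a division algebra.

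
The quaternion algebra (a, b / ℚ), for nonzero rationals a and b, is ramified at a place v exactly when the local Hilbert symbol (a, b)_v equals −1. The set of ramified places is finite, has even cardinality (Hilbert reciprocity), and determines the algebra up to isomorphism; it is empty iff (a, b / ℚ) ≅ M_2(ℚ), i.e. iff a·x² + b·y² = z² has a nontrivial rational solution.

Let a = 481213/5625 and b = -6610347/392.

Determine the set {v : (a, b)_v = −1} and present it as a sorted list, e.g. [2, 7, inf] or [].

[2, 19, 31, 43]

Mod squares: a ≡ 1333, b ≡ -1468966. Check v ∈ {∞, 2, 3, 5, 7, 19, 29, 31, 43}.
v=7: a=7^0·(≡3), b=7^-2·(≡5) mod 7; (3|7)=-1, (5|7)=-1; (−1)^{0·-2·3}·(-1)^-2·(-1)^0 = +1.
v=2: v_2(a)=0, v_2(b)=-3; units ≡ 5, 5 (mod 8); ε·ε+αω+βω = 0·0+0·1+-3·1 ≡ 1  ⇒  (a,b)_2 = -1.
v=43: a=43^1·(≡4), b=43^1·(≡25) mod 43; (4|43)=+1, (25|43)=+1; (−1)^{1·1·21}·(+1)^1·(+1)^1 = -1.
v=29: a=29^0·(≡13), b=29^1·(≡23) mod 29; (13|29)=+1, (23|29)=+1; (−1)^{0·1·14}·(+1)^1·(+1)^0 = +1.
v=5: a=5^-4·(≡2), b=5^0·(≡4) mod 5; (2|5)=-1, (4|5)=+1; (−1)^{-4·0·2}·(-1)^0·(+1)^-4 = +1.
v=∞: 1333 > 0 and -1468966 < 0  ⇒  (a,b)_∞ = +1.
v=31: a=31^1·(≡26), b=31^1·(≡13) mod 31; (26|31)=-1, (13|31)=-1; (−1)^{1·1·15}·(-1)^1·(-1)^1 = -1.
v=3: a=3^-2·(≡1), b=3^2·(≡2) mod 3; (1|3)=+1, (2|3)=-1; (−1)^{-2·2·1}·(+1)^2·(-1)^-2 = +1.
v=19: a=19^2·(≡3), b=19^1·(≡6) mod 19; (3|19)=-1, (6|19)=+1; (−1)^{2·1·9}·(-1)^1·(+1)^2 = -1.
(1333, -1468966 / ℚ) ramifies at {2, 19, 31, 43}: a division algebra.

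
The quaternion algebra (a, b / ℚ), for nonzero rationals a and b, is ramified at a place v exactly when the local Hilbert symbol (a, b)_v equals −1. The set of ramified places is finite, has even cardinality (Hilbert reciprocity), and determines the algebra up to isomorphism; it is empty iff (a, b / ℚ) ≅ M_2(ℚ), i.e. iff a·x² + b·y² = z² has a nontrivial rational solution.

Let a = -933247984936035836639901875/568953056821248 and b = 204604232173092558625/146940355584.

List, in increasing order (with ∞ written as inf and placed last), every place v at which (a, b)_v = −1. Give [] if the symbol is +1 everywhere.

(a, b) ≡ (-14326, 250705) mod (ℚ^×)²; places V = {2, 3, 5, 7, 11, 13, 17, 19, 29, ∞}.
(a,b)_13: α=1, u≡1; β=1, v≡5 (mod 13); (1|13)=+1, (5|13)=-1; sign (−1)^0·+1^1·-1^1 = -1.
(a,b)_5: α=4, u≡4; β=3, v≡1 (mod 5); (4|5)=+1, (1|5)=+1; sign (−1)^0·+1^3·+1^4 = +1.
(a,b)_29: α=1, u≡28; β=1, v≡14 (mod 29); (28|29)=+1, (14|29)=-1; sign (−1)^0·+1^1·-1^1 = -1.
(a,b)_∞: sgn(-14326)=−, sgn(250705)=+, so +1.
(a,b)_3: α=-4, u≡2; β=-4, v≡1 (mod 3); (2|3)=-1, (1|3)=+1; sign (−1)^0·-1^-4·+1^-4 = +1.
(a,b)_11: α=-8, u≡10; β=-6, v≡4 (mod 11); (10|11)=-1, (4|11)=+1; sign (−1)^0·-1^-6·+1^-8 = +1.
(a,b)_19: α=11, u≡7; β=7, v≡16 (mod 19); (7|19)=+1, (16|19)=+1; sign (−1)^1·+1^7·+1^11 = -1.
(a,b)_2: α=-15, β=-10; u≡5, v≡1 (mod 8); ε(u)ε(v)=0·0, αω(v)=-15·0, βω(u)=-10·1; sum ≡ 0  ⇒  +1.
(a,b)_17: α=2, u≡7; β=2, v≡6 (mod 17); (7|17)=-1, (6|17)=-1; sign (−1)^0·-1^2·-1^2 = +1.
(a,b)_7: α=6, u≡5; β=5, v≡3 (mod 7); (5|7)=-1, (3|7)=-1; sign (−1)^0·-1^5·-1^6 = -1.
Ram(-14326, 250705) = {7, 13, 19, 29}; no ℚ_7-point on the conic.

[7, 13, 19, 29]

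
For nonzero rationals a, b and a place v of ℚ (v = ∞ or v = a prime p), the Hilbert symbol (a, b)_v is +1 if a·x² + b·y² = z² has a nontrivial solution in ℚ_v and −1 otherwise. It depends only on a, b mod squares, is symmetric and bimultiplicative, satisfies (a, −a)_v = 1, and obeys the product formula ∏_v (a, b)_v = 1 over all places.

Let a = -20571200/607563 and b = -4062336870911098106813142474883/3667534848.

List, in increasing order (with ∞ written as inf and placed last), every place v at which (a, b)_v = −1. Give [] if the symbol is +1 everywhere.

[11, 17, 41, 43, 53, inf]

Mod squares: a ≡ -2404259, b ≡ -20650019. Check v ∈ {∞, 2, 3, 5, 11, 13, 17, 19, 23, 37, 41, 43, 53}.
v=53: a=53^0·(≡18), b=53^1·(≡31) mod 53; (18|53)=-1, (31|53)=-1; (−1)^{0·1·26}·(-1)^1·(-1)^0 = -1.
v=11: a=11^-1·(≡5), b=11^0·(≡10) mod 11; (5|11)=+1, (10|11)=-1; (−1)^{-1·0·5}·(+1)^0·(-1)^-1 = -1.
v=43: a=43^1·(≡28), b=43^5·(≡34) mod 43; (28|43)=-1, (34|43)=-1; (−1)^{1·5·21}·(-1)^5·(-1)^1 = -1.
v=5: a=5^2·(≡4), b=5^0·(≡4) mod 5; (4|5)=+1, (4|5)=+1; (−1)^{2·0·2}·(+1)^0·(+1)^2 = +1.
v=37: a=37^0·(≡1), b=37^2·(≡22) mod 37; (1|37)=+1, (22|37)=-1; (−1)^{0·2·18}·(+1)^2·(-1)^0 = +1.
v=17: a=17^-1·(≡15), b=17^-3·(≡3) mod 17; (15|17)=+1, (3|17)=-1; (−1)^{-1·-3·8}·(+1)^-3·(-1)^-1 = -1.
v=19: a=19^-2·(≡16), b=19^0·(≡7) mod 19; (16|19)=+1, (7|19)=+1; (−1)^{-2·0·9}·(+1)^0·(+1)^-2 = +1.
v=13: a=13^1·(≡8), b=13^7·(≡8) mod 13; (8|13)=-1, (8|13)=-1; (−1)^{1·7·6}·(-1)^7·(-1)^1 = +1.
v=41: a=41^0·(≡22), b=41^1·(≡14) mod 41; (22|41)=-1, (14|41)=-1; (−1)^{0·1·20}·(-1)^1·(-1)^0 = -1.
v=2: v_2(a)=6, v_2(b)=-10; units ≡ 5, 5 (mod 8); ε·ε+αω+βω = 0·0+6·1+-10·1 ≡ 0  ⇒  (a,b)_2 = +1.
v=3: a=3^-2·(≡1), b=3^-6·(≡1) mod 3; (1|3)=+1, (1|3)=+1; (−1)^{-2·-6·1}·(+1)^-6·(+1)^-2 = +1.
v=∞: -2404259 < 0 and -20650019 < 0  ⇒  (a,b)_∞ = -1.
v=23: a=23^1·(≡9), b=23^6·(≡4) mod 23; (9|23)=+1, (4|23)=+1; (−1)^{1·6·11}·(+1)^6·(+1)^1 = +1.
Ram(-2404259, -20650019) = {11, 17, 41, 43, 53, ∞}; no ℚ_11-point on the conic.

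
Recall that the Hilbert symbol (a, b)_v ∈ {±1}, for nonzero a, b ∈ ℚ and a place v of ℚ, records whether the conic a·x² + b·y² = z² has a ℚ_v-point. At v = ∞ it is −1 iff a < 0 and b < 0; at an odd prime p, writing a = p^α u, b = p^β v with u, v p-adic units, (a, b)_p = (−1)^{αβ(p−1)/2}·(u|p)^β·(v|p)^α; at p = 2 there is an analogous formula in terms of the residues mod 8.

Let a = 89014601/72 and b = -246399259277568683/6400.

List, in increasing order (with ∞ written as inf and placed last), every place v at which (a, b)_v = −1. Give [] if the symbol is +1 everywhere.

(a, b) ≡ (616018, -8987) mod (ℚ^×)²; places V = {2, 3, 5, 11, 13, 17, 19, 29, 43, ∞}.
(a,b)_11: α=0, u≡10; β=1, v≡7 (mod 11); (10|11)=-1, (7|11)=-1; sign (−1)^0·-1^1·-1^0 = -1.
(a,b)_5: α=0, u≡3; β=-2, v≡2 (mod 5); (3|5)=-1, (2|5)=-1; sign (−1)^0·-1^-2·-1^0 = +1.
(a,b)_3: α=-2, u≡1; β=0, v≡1 (mod 3); (1|3)=+1, (1|3)=+1; sign (−1)^0·+1^0·+1^-2 = +1.
(a,b)_2: α=-3, β=-8; u≡1, v≡5 (mod 8); ε(u)ε(v)=0·0, αω(v)=-3·1, βω(u)=-8·0; sum ≡ 1  ⇒  -1.
(a,b)_17: α=2, u≡5; β=2, v≡11 (mod 17); (5|17)=-1, (11|17)=-1; sign (−1)^0·-1^2·-1^2 = +1.
(a,b)_13: α=1, u≡3; β=2, v≡9 (mod 13); (3|13)=+1, (9|13)=+1; sign (−1)^0·+1^2·+1^1 = +1.
(a,b)_19: α=1, u≡15; β=3, v≡8 (mod 19); (15|19)=-1, (8|19)=-1; sign (−1)^1·-1^3·-1^1 = -1.
(a,b)_∞: sgn(616018)=+, sgn(-8987)=−, so +1.
(a,b)_29: α=1, u≡14; β=2, v≡26 (mod 29); (14|29)=-1, (26|29)=-1; sign (−1)^0·-1^2·-1^1 = -1.
(a,b)_43: α=1, u≡3; β=3, v≡40 (mod 43); (3|43)=-1, (40|43)=+1; sign (−1)^1·-1^3·+1^1 = +1.
(616018, -8987 / ℚ) ramifies at {2, 11, 19, 29}: a division algebra.

[2, 11, 19, 29]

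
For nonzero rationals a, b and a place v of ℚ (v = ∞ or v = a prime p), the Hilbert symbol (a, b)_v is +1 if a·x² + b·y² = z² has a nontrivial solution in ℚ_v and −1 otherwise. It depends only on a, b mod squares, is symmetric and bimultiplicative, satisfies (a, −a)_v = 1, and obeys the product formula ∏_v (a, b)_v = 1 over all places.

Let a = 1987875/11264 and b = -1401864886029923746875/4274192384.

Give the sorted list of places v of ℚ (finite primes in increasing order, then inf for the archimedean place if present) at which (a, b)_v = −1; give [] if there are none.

[3, 5, 11, 31]

Mod squares: a ≡ 97185, b ≡ -1652145. Check v ∈ {∞, 2, 3, 5, 7, 11, 17, 19, 31}.
v=7: a=7^0·(≡1), b=7^-2·(≡2) mod 7; (1|7)=+1, (2|7)=+1; (−1)^{0·-2·3}·(+1)^-2·(+1)^0 = +1.
v=3: a=3^3·(≡1), b=3^17·(≡1) mod 3; (1|3)=+1, (1|3)=+1; (−1)^{3·17·1}·(+1)^17·(+1)^3 = -1.
v=17: a=17^0·(≡15), b=17^1·(≡4) mod 17; (15|17)=+1, (4|17)=+1; (−1)^{0·1·8}·(+1)^1·(+1)^0 = +1.
v=11: a=11^-1·(≡10), b=11^-3·(≡7) mod 11; (10|11)=-1, (7|11)=-1; (−1)^{-1·-3·5}·(-1)^-3·(-1)^-1 = -1.
v=2: v_2(a)=-10, v_2(b)=-16; units ≡ 1, 7 (mod 8); ε·ε+αω+βω = 0·1+-10·0+-16·0 ≡ 0  ⇒  (a,b)_2 = +1.
v=5: a=5^3·(≡2), b=5^5·(≡4) mod 5; (2|5)=-1, (4|5)=+1; (−1)^{3·5·2}·(-1)^5·(+1)^3 = -1.
v=∞: 97185 > 0 and -1652145 < 0  ⇒  (a,b)_∞ = +1.
v=31: a=31^1·(≡10), b=31^3·(≡9) mod 31; (10|31)=+1, (9|31)=+1; (−1)^{1·3·15}·(+1)^3·(+1)^1 = -1.
v=19: a=19^1·(≡9), b=19^3·(≡3) mod 19; (9|19)=+1, (3|19)=-1; (−1)^{1·3·9}·(+1)^3·(-1)^1 = +1.
Ram(97185, -1652145) = {3, 5, 11, 31}; no ℚ_3-point on the conic.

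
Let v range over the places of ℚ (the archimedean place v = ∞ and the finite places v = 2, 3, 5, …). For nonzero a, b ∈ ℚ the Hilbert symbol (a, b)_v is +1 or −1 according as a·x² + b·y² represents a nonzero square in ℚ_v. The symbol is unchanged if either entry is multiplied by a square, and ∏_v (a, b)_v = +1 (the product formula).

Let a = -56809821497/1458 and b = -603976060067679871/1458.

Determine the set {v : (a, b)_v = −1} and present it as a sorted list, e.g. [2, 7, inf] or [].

(a, b) ≡ (-685906, -62) mod (ℚ^×)²; places V = {2, 3, 11, 13, 23, 31, 37, ∞}.
(a,b)_37: α=3, u≡12; β=4, v≡1 (mod 37); (12|37)=+1, (1|37)=+1; sign (−1)^0·+1^4·+1^3 = +1.
(a,b)_2: α=-1, β=-1; u≡7, v≡1 (mod 8); ε(u)ε(v)=1·0, αω(v)=-1·0, βω(u)=-1·0; sum ≡ 0  ⇒  +1.
(a,b)_13: α=1, u≡7; β=2, v≡10 (mod 13); (7|13)=-1, (10|13)=+1; sign (−1)^0·-1^2·+1^1 = +1.
(a,b)_11: α=2, u≡6; β=2, v≡5 (mod 11); (6|11)=-1, (5|11)=+1; sign (−1)^0·-1^2·+1^2 = +1.
(a,b)_23: α=1, u≡13; β=2, v≡15 (mod 23); (13|23)=+1, (15|23)=-1; sign (−1)^0·+1^2·-1^1 = -1.
(a,b)_∞: sgn(-685906)=−, sgn(-62)=−, so -1.
(a,b)_3: α=-6, u≡2; β=-6, v≡1 (mod 3); (2|3)=-1, (1|3)=+1; sign (−1)^0·-1^-6·+1^-6 = +1.
(a,b)_31: α=1, u≡2; β=3, v≡23 (mod 31); (2|31)=+1, (23|31)=-1; sign (−1)^1·+1^3·-1^1 = +1.
(-685906, -62 / ℚ) ramifies at {23, ∞}: a division algebra.

[23, inf]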